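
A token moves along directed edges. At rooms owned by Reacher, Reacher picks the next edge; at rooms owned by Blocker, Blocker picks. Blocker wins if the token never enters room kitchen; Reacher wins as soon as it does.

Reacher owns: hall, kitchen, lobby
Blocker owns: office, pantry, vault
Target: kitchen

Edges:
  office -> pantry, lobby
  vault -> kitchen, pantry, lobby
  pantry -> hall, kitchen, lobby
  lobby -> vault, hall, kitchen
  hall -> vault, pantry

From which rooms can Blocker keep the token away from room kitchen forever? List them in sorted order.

A0 = {kitchen}
A1: add {lobby} — lobby (Reacher) has lobby→kitchen.
A2 = A1; e.g. vault (Blocker) can still go to pantry. Fixed point.
Reacher's attractor = {kitchen, lobby}; Blocker avoids the target exactly from the complement.

hall, office, pantry, vault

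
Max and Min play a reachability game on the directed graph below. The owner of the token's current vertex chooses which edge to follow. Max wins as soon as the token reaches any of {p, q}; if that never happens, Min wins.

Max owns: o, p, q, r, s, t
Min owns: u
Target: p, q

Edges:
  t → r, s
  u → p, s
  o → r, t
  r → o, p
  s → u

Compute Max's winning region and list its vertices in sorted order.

A0 = {p, q}
A1: add {r} — r (Max) has r→p.
A2: add {o, t} — o (Max) has o→r; t (Max) has t→r.
A3 = A2; e.g. s (Max) has no edge into A2. Fixed point.
Max's winning region = {o, p, q, r, t}.

o, p, q, r, t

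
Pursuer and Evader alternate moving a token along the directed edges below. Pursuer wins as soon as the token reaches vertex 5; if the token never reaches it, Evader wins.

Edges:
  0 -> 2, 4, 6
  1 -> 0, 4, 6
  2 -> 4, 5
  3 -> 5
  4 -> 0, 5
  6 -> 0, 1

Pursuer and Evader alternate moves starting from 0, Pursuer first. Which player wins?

Pursuer

Track states (vertex, player-to-move).
A0 = {(5,Pursuer), (5,Evader)}
A1: add {(2,Pursuer), (3,Pursuer), (3,Evader), (4,Pursuer)}.
A2: add {(2,Evader)}.
A3: add {(0,Pursuer)}.
(0,Pursuer) ∈ A3 ⇒ Pursuer forces the target.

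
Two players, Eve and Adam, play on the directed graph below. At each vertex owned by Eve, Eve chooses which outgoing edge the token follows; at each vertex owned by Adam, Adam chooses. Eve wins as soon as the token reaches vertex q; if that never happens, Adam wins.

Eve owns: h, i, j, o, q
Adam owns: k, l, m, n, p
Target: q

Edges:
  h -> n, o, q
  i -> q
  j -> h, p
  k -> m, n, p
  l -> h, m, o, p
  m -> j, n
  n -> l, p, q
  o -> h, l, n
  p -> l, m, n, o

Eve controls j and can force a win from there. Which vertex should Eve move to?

h

A0 = {q}
A1: add {h, i} — h (Eve) has h→q; i (Eve) has i→q.
A2: add {j, o} — j (Eve) has j→h; o (Eve) has o→h.
A3 = A2; e.g. k (Adam) can still go to m. Fixed point.
From j, successor h is in the attractor (rank 1); the other successor p is not.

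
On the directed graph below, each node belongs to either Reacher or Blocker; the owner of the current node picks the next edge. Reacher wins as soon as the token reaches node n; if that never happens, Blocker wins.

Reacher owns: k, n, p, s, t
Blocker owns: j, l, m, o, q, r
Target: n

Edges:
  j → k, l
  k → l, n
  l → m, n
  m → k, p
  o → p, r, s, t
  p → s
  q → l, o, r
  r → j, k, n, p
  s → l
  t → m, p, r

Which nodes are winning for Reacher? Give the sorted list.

k, n

A0 = {n}
A1: add {k} — k (Reacher) has k→n.
A2 = A1; e.g. j (Blocker) can still go to l. Fixed point.
Reacher's winning region = {k, n}.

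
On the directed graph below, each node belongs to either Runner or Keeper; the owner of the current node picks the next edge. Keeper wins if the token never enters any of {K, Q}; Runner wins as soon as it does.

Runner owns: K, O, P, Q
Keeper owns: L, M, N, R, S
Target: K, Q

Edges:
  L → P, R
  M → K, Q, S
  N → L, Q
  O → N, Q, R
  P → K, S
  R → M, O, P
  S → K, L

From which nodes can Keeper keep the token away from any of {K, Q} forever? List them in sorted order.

A0 = {K, Q}
A1: add {O, P} — O (Runner) has O→Q; P (Runner) has P→K.
A2 = A1; e.g. L (Keeper) can still go to R. Fixed point.
Runner's attractor = {K, O, P, Q}; Keeper avoids the target exactly from the complement.

L, M, N, R, S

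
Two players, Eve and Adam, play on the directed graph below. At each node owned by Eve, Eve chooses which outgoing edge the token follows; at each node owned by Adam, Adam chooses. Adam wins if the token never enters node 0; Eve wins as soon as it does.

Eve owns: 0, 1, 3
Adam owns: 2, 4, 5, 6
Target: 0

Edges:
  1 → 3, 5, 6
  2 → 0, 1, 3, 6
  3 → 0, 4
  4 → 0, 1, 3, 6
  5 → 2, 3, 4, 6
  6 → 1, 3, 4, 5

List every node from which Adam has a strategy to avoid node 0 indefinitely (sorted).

2, 4, 5, 6

A0 = {0}
A1: add {3} — 3 (Eve) has 3→0.
A2: add {1} — 1 (Eve) has 1→3.
A3 = A2; e.g. 2 (Adam) can still go to 6. Fixed point.
Eve's attractor = {0, 1, 3}; Adam avoids the target exactly from the complement.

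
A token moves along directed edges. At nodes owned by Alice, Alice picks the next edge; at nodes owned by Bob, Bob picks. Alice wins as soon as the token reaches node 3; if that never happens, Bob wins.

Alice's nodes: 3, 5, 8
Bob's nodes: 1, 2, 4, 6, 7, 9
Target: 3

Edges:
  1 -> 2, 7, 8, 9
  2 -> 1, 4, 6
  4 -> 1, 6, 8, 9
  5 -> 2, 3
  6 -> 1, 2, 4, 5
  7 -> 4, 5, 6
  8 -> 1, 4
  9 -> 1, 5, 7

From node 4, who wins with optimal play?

A0 = {3}
A1: add {5} — 5 (Alice) has 5→3.
A2 = A1; e.g. 1 (Bob) can still go to 2. Fixed point.
4 never enters the attractor, so Bob can avoid the target forever.

Bob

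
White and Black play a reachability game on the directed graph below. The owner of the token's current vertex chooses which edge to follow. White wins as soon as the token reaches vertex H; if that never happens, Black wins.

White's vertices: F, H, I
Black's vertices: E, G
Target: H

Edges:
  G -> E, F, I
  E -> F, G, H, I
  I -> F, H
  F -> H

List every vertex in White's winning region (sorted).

F, H, I

A0 = {H}
A1: add {F, I} — F (White) has F→H; I (White) has I→H.
A2 = A1; e.g. E (Black) can still go to G. Fixed point.
White's winning region = {F, H, I}.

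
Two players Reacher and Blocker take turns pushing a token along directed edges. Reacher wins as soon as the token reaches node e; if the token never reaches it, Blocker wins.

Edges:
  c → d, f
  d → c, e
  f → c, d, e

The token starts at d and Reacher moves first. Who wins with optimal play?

Reacher

Track states (vertex, player-to-move).
A0 = {(e,Reacher), (e,Blocker)}
A1: add {(d,Reacher), (f,Reacher)}.
(d,Reacher) ∈ A1 ⇒ Reacher forces the target.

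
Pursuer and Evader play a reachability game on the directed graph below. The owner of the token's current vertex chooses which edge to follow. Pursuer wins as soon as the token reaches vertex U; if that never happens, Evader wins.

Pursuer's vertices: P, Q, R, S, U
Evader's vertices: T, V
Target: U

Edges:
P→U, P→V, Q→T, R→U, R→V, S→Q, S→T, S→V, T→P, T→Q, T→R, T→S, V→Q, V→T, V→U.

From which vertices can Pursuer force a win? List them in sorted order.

A0 = {U}
A1: add {P, R} — P (Pursuer) has P→U; R (Pursuer) has R→U.
A2 = A1; e.g. Q (Pursuer) has no edge into A1. Fixed point.
Pursuer's winning region = {P, R, U}.

P, R, U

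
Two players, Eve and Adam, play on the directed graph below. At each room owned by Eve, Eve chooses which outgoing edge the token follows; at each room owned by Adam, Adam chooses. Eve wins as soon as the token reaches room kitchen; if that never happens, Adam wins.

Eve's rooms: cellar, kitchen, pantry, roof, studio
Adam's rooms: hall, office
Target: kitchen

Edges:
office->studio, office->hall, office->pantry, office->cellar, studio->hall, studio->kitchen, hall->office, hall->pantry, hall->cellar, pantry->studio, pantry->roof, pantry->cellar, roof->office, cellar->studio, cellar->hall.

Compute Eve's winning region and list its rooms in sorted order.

A0 = {kitchen}
A1: add {studio} — studio (Eve) has studio→kitchen.
A2: add {cellar, pantry} — pantry (Eve) has pantry→studio; cellar (Eve) has cellar→studio.
A3 = A2; e.g. office (Adam) can still go to hall. Fixed point.
Eve's winning region = {cellar, kitchen, pantry, studio}.

cellar, kitchen, pantry, studio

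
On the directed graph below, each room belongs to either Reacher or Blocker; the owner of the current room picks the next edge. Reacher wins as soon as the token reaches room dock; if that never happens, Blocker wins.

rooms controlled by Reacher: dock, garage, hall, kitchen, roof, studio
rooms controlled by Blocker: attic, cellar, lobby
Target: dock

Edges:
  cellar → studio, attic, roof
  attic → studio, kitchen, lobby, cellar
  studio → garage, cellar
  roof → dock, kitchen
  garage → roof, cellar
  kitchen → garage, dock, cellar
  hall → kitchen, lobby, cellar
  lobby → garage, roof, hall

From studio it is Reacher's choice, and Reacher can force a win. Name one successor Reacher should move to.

A0 = {dock}
A1: add {kitchen, roof} — roof (Reacher) has roof→dock; kitchen (Reacher) has kitchen→dock.
A2: add {garage, hall} — garage (Reacher) has garage→roof; hall (Reacher) has hall→kitchen.
A3: add {lobby, studio} — studio (Reacher) has studio→garage; lobby (Blocker): all of {garage, roof, hall} already in.
A4 = A3; e.g. attic (Blocker) can still go to cellar. Fixed point.
From studio, successor garage is in the attractor (rank 2); the other successor cellar is not.

garage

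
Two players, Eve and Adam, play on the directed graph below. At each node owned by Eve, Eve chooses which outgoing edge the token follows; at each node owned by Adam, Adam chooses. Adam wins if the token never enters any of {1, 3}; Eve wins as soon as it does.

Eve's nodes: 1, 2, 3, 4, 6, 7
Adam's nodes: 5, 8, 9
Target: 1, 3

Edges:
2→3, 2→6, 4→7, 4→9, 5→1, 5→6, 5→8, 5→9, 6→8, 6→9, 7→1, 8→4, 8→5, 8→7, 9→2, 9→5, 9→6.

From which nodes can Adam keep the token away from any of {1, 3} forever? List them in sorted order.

A0 = {1, 3}
A1: add {2, 7} — 2 (Eve) has 2→3; 7 (Eve) has 7→1.
A2: add {4} — 4 (Eve) has 4→7.
A3 = A2; e.g. 5 (Adam) can still go to 6. Fixed point.
Eve's attractor = {1, 2, 3, 4, 7}; Adam avoids the target exactly from the complement.

5, 6, 8, 9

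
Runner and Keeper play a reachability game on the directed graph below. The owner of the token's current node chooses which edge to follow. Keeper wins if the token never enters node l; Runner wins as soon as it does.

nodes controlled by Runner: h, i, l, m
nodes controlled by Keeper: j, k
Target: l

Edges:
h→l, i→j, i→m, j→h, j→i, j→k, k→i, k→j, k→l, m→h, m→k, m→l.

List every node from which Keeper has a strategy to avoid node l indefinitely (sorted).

j, k

A0 = {l}
A1: add {h, m} — h (Runner) has h→l; m (Runner) has m→l.
A2: add {i} — i (Runner) has i→m.
A3 = A2; e.g. j (Keeper) can still go to k. Fixed point.
Runner's attractor = {h, i, l, m}; Keeper avoids the target exactly from the complement.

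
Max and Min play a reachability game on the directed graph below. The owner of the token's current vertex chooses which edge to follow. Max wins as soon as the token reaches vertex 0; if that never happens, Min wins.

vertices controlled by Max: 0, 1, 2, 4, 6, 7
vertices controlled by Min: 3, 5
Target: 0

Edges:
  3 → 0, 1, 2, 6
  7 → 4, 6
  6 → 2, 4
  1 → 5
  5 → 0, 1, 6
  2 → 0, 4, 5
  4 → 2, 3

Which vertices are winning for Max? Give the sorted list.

0, 2, 4, 6, 7

A0 = {0}
A1: add {2} — 2 (Max) has 2→0.
A2: add {4, 6} — 4 (Max) has 4→2; 6 (Max) has 6→2.
A3: add {7} — 7 (Max) has 7→4.
A4 = A3; e.g. 1 (Max) has no edge into A3. Fixed point.
Max's winning region = {0, 2, 4, 6, 7}.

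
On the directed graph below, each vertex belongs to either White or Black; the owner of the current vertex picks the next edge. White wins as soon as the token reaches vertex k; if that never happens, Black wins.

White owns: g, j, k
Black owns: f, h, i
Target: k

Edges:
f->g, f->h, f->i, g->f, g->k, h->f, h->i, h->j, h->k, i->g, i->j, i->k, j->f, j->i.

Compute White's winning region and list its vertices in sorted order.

g, k

A0 = {k}
A1: add {g} — g (White) has g→k.
A2 = A1; e.g. f (Black) can still go to h. Fixed point.
White's winning region = {g, k}.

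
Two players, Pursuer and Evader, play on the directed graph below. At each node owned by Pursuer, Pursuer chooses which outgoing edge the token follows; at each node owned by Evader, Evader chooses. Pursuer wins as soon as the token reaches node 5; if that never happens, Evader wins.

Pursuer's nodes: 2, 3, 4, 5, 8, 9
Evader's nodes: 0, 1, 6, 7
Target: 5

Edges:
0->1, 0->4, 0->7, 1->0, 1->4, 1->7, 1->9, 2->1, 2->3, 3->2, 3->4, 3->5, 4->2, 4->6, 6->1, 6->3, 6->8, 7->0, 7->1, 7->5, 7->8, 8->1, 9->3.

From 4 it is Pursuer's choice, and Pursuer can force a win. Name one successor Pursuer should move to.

A0 = {5}
A1: add {3} — 3 (Pursuer) has 3→5.
A2: add {2, 9} — 2 (Pursuer) has 2→3; 9 (Pursuer) has 9→3.
A3: add {4} — 4 (Pursuer) has 4→2.
A4 = A3; e.g. 0 (Evader) can still go to 1. Fixed point.
From 4, successor 2 is in the attractor (rank 2); the other successor 6 is not.

2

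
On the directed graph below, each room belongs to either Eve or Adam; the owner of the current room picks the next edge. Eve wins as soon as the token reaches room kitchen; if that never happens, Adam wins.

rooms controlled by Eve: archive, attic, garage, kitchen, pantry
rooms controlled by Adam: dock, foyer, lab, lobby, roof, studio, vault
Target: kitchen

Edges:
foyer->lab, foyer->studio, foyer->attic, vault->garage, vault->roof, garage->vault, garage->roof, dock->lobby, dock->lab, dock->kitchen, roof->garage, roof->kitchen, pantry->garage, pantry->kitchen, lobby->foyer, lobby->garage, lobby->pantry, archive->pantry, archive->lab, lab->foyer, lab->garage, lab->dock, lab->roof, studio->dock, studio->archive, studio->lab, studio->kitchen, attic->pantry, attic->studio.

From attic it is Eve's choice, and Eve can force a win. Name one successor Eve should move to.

pantry

A0 = {kitchen}
A1: add {pantry} — pantry (Eve) has pantry→kitchen.
A2: add {archive, attic} — archive (Eve) has archive→pantry; attic (Eve) has attic→pantry.
A3 = A2; e.g. foyer (Adam) can still go to lab. Fixed point.
From attic, successor pantry is in the attractor (rank 1); the other successor studio is not.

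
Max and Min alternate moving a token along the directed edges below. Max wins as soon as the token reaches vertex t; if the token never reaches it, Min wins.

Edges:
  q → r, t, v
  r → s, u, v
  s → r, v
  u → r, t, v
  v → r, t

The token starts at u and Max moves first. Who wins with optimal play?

Max

Track states (vertex, player-to-move).
A0 = {(t,Max), (t,Min)}
A1: add {(q,Max), (u,Max), (v,Max)}.
(u,Max) ∈ A1 ⇒ Max forces the target.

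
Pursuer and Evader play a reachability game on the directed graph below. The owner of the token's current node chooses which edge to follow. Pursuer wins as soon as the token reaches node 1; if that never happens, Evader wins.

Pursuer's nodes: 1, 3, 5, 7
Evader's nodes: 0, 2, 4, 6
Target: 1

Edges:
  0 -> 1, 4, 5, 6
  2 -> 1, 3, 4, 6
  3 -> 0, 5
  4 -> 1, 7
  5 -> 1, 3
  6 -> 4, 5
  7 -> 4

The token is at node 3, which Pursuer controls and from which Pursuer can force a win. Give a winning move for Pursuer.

5

A0 = {1}
A1: add {5} — 5 (Pursuer) has 5→1.
A2: add {3} — 3 (Pursuer) has 3→5.
A3 = A2; e.g. 0 (Evader) can still go to 4. Fixed point.
From 3, successor 5 is in the attractor (rank 1); the other successor 0 is not.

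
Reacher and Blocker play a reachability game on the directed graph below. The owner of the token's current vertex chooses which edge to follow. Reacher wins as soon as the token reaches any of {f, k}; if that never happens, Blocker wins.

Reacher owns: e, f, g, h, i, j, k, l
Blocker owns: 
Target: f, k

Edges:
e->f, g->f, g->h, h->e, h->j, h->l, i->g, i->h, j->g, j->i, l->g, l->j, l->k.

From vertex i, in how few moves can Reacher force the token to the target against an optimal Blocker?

2

A0 = {f, k}
A1: add {e, g, l} — e (Reacher) has e→f; g (Reacher) has g→f; l (Reacher) has l→k.
A2: add {h, i, j} — h (Reacher) has h→e; i (Reacher) has i→g; j (Reacher) has j→g.
A2 = all vertices. Fixed point.
i enters the attractor at level 2, so Reacher can force the target in 2 moves from there.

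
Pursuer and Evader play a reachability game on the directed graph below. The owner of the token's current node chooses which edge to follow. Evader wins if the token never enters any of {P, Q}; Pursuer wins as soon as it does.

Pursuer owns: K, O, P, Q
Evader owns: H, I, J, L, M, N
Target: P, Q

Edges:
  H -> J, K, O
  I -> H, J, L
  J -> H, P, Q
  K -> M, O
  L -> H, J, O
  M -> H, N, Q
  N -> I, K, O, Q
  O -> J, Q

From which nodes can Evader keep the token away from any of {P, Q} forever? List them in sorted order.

H, I, J, L, M, N

A0 = {P, Q}
A1: add {O} — O (Pursuer) has O→Q.
A2: add {K} — K (Pursuer) has K→O.
A3 = A2; e.g. H (Evader) can still go to J. Fixed point.
Pursuer's attractor = {K, O, P, Q}; Evader avoids the target exactly from the complement.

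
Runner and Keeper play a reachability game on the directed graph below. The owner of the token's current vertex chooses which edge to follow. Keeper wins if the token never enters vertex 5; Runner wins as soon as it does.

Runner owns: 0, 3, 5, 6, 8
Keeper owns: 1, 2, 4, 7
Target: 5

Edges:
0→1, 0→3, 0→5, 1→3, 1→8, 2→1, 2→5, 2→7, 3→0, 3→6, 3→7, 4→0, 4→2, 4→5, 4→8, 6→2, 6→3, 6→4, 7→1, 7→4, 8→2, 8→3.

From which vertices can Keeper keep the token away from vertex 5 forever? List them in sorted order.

A0 = {5}
A1: add {0} — 0 (Runner) has 0→5.
A2: add {3} — 3 (Runner) has 3→0.
A3: add {6, 8} — 6 (Runner) has 6→3; 8 (Runner) has 8→3.
A4: add {1} — 1 (Keeper): all of {3, 8} already in.
A5 = A4; e.g. 2 (Keeper) can still go to 7. Fixed point.
Runner's attractor = {0, 1, 3, 5, 6, 8}; Keeper avoids the target exactly from the complement.

2, 4, 7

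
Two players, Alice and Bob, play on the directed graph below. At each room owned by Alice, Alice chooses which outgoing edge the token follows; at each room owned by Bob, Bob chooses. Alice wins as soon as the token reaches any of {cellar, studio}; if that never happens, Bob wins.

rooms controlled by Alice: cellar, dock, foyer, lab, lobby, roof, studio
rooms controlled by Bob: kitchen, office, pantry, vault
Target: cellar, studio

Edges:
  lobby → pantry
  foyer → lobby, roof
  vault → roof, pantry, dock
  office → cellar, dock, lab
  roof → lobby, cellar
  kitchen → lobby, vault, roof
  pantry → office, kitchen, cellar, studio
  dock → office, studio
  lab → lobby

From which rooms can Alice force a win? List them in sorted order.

cellar, dock, foyer, roof, studio

A0 = {cellar, studio}
A1: add {dock, roof} — roof (Alice) has roof→cellar; dock (Alice) has dock→studio.
A2: add {foyer} — foyer (Alice) has foyer→roof.
A3 = A2; e.g. lobby (Alice) has no edge into A2. Fixed point.
Alice's winning region = {cellar, dock, foyer, roof, studio}.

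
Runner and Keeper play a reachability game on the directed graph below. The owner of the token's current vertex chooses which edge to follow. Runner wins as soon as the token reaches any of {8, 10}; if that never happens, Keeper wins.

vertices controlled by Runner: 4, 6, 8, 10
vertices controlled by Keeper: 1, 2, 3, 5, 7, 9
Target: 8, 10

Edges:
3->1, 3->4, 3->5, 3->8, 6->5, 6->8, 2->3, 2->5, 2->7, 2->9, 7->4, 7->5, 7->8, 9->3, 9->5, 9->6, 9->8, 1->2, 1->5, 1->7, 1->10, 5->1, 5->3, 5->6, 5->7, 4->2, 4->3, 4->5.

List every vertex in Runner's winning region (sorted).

6, 8, 10

A0 = {8, 10}
A1: add {6} — 6 (Runner) has 6→8.
A2 = A1; e.g. 1 (Keeper) can still go to 2. Fixed point.
Runner's winning region = {6, 8, 10}.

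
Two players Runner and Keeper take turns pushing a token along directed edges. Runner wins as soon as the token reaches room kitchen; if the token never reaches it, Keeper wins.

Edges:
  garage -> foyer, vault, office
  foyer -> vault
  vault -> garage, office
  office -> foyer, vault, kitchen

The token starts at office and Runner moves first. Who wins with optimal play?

Track states (vertex, player-to-move).
A0 = {(kitchen,Runner), (kitchen,Keeper)}
A1: add {(office,Runner)}.
(office,Runner) ∈ A1 ⇒ Runner forces the target.

Runner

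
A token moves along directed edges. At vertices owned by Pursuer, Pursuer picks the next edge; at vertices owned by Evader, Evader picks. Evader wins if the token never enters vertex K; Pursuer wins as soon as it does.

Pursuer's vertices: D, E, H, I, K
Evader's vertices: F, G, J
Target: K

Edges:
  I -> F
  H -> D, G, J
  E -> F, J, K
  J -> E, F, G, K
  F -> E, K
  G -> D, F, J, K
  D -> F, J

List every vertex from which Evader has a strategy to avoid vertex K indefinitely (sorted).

G, J

A0 = {K}
A1: add {E} — E (Pursuer) has E→K.
A2: add {F} — F (Evader): all of {E, K} already in.
A3: add {D, I} — D (Pursuer) has D→F; I (Pursuer) has I→F.
A4: add {H} — H (Pursuer) has H→D.
A5 = A4; e.g. G (Evader) can still go to J. Fixed point.
Pursuer's attractor = {D, E, F, H, I, K}; Evader avoids the target exactly from the complement.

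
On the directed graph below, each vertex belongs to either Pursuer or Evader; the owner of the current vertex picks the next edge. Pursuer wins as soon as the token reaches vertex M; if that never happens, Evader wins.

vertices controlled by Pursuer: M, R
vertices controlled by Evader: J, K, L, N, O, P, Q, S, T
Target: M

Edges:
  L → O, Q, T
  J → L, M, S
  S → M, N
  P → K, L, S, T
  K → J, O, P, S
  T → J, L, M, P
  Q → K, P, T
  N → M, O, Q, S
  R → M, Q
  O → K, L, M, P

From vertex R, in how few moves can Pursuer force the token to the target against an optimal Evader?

A0 = {M}
A1: add {R} — R (Pursuer) has R→M.
A2 = A1; e.g. J (Evader) can still go to L. Fixed point.
R enters the attractor at level 1, so Pursuer can force the target in 1 move from there.

1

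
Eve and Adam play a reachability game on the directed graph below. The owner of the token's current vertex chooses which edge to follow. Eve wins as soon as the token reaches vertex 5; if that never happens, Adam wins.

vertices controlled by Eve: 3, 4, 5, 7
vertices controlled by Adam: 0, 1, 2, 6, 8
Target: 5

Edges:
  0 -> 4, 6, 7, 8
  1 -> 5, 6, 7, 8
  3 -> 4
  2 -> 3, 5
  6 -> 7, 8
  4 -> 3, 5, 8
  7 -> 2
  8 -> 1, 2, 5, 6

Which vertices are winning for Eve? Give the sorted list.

2, 3, 4, 5, 7

A0 = {5}
A1: add {4} — 4 (Eve) has 4→5.
A2: add {3} — 3 (Eve) has 3→4.
A3: add {2} — 2 (Adam): all of {3, 5} already in.
A4: add {7} — 7 (Eve) has 7→2.
A5 = A4; e.g. 0 (Adam) can still go to 6. Fixed point.
Eve's winning region = {2, 3, 4, 5, 7}.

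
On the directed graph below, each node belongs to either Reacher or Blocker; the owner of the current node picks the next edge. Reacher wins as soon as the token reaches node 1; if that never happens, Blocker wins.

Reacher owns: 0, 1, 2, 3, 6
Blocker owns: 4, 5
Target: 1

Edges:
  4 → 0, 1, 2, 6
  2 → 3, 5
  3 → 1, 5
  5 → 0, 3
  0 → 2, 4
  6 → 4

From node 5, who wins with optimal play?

A0 = {1}
A1: add {3} — 3 (Reacher) has 3→1.
A2: add {2} — 2 (Reacher) has 2→3.
A3: add {0} — 0 (Reacher) has 0→2.
A4: add {5} — 5 (Blocker): all of {0, 3} already in.
A5 = A4; e.g. 4 (Blocker) can still go to 6. Fixed point.
5 ∈ A4, so Reacher can force the target.

Reacher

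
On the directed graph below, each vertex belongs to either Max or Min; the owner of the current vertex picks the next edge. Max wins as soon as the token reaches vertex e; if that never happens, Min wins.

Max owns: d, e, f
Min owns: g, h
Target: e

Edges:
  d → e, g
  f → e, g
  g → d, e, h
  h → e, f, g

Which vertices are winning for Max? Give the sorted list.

A0 = {e}
A1: add {d, f} — d (Max) has d→e; f (Max) has f→e.
A2 = A1; e.g. g (Min) can still go to h. Fixed point.
Max's winning region = {d, e, f}.

d, e, f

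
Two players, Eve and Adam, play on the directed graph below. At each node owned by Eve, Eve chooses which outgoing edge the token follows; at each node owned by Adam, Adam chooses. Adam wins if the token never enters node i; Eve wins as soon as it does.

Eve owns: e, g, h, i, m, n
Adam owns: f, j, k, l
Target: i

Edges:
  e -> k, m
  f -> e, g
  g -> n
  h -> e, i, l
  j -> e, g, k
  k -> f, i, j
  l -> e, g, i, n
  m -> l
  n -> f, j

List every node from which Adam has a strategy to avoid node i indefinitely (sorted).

A0 = {i}
A1: add {h} — h (Eve) has h→i.
A2 = A1; e.g. e (Eve) has no edge into A1. Fixed point.
Eve's attractor = {h, i}; Adam avoids the target exactly from the complement.

e, f, g, j, k, l, m, n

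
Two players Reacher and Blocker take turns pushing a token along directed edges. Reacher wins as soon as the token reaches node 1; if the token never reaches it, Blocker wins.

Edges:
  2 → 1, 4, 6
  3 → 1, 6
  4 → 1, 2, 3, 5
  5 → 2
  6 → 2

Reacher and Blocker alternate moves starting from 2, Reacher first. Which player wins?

Reacher

Track states (vertex, player-to-move).
A0 = {(1,Reacher), (1,Blocker)}
A1: add {(2,Reacher), (3,Reacher), (4,Reacher)}.
(2,Reacher) ∈ A1 ⇒ Reacher forces the target.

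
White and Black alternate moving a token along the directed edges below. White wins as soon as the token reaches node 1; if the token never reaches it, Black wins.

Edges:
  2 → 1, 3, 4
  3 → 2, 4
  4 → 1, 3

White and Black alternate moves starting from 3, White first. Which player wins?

Black

Track states (vertex, player-to-move).
A0 = {(1,White), (1,Black)}
A1: add {(2,White), (4,White)}.
A2: add {(3,Black)}.
A3 = A2; e.g. (2,Black) stays out. (3,White) never enters ⇒ Black avoids the target.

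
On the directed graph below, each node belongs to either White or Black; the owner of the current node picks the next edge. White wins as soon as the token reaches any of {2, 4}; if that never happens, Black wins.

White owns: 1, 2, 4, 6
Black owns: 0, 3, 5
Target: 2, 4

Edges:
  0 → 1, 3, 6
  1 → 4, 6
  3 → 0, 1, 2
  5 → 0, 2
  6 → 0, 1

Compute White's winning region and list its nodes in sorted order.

A0 = {2, 4}
A1: add {1} — 1 (White) has 1→4.
A2: add {6} — 6 (White) has 6→1.
A3 = A2; e.g. 0 (Black) can still go to 3. Fixed point.
White's winning region = {1, 2, 4, 6}.

1, 2, 4, 6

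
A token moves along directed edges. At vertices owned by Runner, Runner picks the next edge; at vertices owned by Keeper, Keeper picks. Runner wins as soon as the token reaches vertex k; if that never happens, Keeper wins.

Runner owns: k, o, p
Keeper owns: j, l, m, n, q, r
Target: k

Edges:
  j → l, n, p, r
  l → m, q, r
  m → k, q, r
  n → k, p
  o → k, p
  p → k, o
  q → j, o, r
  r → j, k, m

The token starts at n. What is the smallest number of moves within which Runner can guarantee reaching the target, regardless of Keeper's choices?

2

A0 = {k}
A1: add {o, p} — o (Runner) has o→k; p (Runner) has p→k.
A2: add {n} — n (Keeper): all of {k, p} already in.
A3 = A2; e.g. j (Keeper) can still go to l. Fixed point.
n enters the attractor at level 2, so Runner can force the target in 2 moves from there.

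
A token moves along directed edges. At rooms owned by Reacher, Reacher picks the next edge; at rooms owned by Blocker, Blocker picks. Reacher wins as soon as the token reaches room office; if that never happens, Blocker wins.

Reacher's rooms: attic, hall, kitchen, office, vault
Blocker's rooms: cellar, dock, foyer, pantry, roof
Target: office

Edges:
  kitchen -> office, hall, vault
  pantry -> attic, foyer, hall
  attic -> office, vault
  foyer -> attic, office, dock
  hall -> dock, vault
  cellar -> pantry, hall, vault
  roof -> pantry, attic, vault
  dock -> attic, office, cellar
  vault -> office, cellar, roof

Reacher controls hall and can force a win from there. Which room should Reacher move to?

A0 = {office}
A1: add {attic, kitchen, vault} — kitchen (Reacher) has kitchen→office; attic (Reacher) has attic→office; vault (Reacher) has vault→office.
A2: add {hall} — hall (Reacher) has hall→vault.
A3 = A2; e.g. pantry (Blocker) can still go to foyer. Fixed point.
From hall, successor vault is in the attractor (rank 1); the other successor dock is not.

vault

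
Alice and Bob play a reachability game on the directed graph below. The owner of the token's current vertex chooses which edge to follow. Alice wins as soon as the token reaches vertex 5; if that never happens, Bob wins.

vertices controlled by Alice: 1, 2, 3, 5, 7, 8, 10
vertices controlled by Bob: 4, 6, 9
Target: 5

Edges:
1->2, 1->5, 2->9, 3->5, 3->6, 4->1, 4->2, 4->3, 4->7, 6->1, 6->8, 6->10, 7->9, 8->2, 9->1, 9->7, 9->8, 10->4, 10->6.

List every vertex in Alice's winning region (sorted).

A0 = {5}
A1: add {1, 3} — 1 (Alice) has 1→5; 3 (Alice) has 3→5.
A2 = A1; e.g. 2 (Alice) has no edge into A1. Fixed point.
Alice's winning region = {1, 3, 5}.

1, 3, 5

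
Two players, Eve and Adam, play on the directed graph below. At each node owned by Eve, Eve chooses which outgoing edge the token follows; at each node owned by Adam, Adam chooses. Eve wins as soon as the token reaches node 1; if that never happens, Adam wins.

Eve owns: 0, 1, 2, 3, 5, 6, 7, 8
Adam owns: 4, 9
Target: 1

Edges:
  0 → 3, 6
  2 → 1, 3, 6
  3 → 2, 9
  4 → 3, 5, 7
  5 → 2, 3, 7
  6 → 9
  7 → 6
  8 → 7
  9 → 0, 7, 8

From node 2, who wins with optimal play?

A0 = {1}
A1: add {2} — 2 (Eve) has 2→1.
2 ∈ A1, so Eve can force the target.

Eve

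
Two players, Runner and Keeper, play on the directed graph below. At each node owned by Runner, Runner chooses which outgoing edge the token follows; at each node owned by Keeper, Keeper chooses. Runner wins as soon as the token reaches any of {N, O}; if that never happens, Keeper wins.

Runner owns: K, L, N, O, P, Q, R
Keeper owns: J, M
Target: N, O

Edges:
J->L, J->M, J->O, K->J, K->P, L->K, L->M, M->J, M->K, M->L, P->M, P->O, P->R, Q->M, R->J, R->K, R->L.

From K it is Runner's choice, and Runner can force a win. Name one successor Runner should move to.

A0 = {N, O}
A1: add {P} — P (Runner) has P→O.
A2: add {K} — K (Runner) has K→P.
A3: add {L, R} — L (Runner) has L→K; R (Runner) has R→K.
A4 = A3; e.g. J (Keeper) can still go to M. Fixed point.
From K, successor P is in the attractor (rank 1); the other successor J is not.

P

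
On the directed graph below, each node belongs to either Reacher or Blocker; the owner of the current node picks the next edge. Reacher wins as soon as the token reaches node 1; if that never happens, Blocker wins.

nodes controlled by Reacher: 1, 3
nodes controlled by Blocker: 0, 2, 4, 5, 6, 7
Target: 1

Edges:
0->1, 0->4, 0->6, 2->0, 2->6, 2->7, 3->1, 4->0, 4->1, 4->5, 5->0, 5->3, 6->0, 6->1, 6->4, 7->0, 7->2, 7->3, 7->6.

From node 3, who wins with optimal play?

Reacher

A0 = {1}
A1: add {3} — 3 (Reacher) has 3→1.
A2 = A1; e.g. 0 (Blocker) can still go to 4. Fixed point.
3 ∈ A1, so Reacher can force the target.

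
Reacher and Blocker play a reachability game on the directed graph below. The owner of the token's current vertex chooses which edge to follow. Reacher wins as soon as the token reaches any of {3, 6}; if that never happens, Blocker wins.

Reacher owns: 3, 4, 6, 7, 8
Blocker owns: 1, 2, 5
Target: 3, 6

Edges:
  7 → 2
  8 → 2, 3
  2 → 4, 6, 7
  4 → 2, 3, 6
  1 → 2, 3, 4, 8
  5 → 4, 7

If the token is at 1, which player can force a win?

Blocker

A0 = {3, 6}
A1: add {4, 8} — 4 (Reacher) has 4→3; 8 (Reacher) has 8→3.
A2 = A1; e.g. 1 (Blocker) can still go to 2. Fixed point.
1 never enters the attractor, so Blocker can avoid the target forever.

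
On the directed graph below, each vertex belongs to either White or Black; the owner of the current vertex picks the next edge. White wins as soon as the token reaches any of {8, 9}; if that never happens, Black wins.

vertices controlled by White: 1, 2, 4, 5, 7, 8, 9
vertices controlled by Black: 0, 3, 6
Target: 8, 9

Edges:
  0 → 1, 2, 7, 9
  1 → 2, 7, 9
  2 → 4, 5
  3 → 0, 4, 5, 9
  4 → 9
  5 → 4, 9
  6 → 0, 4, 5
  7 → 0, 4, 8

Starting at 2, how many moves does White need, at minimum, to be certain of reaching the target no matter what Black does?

2

A0 = {8, 9}
A1: add {1, 4, 5, 7} — 1 (White) has 1→9; 4 (White) has 4→9; 5 (White) has 5→9; 7 (White) has 7→8.
A2: add {2} — 2 (White) has 2→4.
2 enters the attractor at level 2, so White can force the target in 2 moves from there.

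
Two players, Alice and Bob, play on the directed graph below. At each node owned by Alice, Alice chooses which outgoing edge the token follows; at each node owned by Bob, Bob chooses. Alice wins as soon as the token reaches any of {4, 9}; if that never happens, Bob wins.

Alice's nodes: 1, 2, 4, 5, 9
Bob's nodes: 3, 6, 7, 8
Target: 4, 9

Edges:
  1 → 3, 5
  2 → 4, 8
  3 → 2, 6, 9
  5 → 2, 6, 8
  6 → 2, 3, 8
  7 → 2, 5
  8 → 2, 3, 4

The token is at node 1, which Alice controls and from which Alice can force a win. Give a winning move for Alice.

A0 = {4, 9}
A1: add {2} — 2 (Alice) has 2→4.
A2: add {5} — 5 (Alice) has 5→2.
A3: add {1, 7} — 1 (Alice) has 1→5; 7 (Bob): all of {2, 5} already in.
A4 = A3; e.g. 3 (Bob) can still go to 6. Fixed point.
From 1, successor 5 is in the attractor (rank 2); the other successor 3 is not.

5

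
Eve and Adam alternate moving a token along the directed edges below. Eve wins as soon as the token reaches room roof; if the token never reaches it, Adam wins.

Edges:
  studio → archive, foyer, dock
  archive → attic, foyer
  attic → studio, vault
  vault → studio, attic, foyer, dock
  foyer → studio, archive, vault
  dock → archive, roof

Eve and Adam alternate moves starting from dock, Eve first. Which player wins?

Eve

Track states (vertex, player-to-move).
A0 = {(roof,Eve), (roof,Adam)}
A1: add {(dock,Eve)}.
(dock,Eve) ∈ A1 ⇒ Eve forces the target.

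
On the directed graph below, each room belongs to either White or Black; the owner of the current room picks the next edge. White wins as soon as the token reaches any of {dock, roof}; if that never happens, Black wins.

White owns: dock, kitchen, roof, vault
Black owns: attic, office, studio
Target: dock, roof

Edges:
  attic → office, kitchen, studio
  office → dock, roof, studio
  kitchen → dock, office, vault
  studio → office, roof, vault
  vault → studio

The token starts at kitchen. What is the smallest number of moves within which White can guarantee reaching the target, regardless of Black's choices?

1

A0 = {dock, roof}
A1: add {kitchen} — kitchen (White) has kitchen→dock.
A2 = A1; e.g. attic (Black) can still go to office. Fixed point.
kitchen enters the attractor at level 1, so White can force the target in 1 move from there.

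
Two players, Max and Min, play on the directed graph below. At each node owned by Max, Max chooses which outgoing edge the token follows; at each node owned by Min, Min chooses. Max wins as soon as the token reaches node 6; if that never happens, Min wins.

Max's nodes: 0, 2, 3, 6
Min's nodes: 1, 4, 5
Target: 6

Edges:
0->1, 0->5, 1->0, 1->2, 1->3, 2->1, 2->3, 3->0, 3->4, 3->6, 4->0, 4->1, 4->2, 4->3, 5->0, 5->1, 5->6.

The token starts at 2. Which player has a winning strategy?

A0 = {6}
A1: add {3} — 3 (Max) has 3→6.
A2: add {2} — 2 (Max) has 2→3.
A3 = A2; e.g. 0 (Max) has no edge into A2. Fixed point.
2 ∈ A2, so Max can force the target.

Max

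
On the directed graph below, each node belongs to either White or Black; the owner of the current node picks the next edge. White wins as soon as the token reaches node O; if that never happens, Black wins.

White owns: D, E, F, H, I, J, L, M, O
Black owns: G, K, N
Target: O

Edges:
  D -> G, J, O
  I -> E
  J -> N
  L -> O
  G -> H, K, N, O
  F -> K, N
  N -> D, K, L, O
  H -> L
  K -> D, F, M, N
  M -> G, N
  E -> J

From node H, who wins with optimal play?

White

A0 = {O}
A1: add {D, L} — D (White) has D→O; L (White) has L→O.
A2: add {H} — H (White) has H→L.
A3 = A2; e.g. E (White) has no edge into A2. Fixed point.
H ∈ A2, so White can force the target.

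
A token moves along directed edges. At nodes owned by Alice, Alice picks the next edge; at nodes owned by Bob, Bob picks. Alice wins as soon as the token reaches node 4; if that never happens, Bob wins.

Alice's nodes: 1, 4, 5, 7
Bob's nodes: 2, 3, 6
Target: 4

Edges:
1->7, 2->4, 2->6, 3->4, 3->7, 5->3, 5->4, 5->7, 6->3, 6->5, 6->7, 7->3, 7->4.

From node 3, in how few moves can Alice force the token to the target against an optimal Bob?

2

A0 = {4}
A1: add {5, 7} — 5 (Alice) has 5→4; 7 (Alice) has 7→4.
A2: add {1, 3} — 1 (Alice) has 1→7; 3 (Bob): all of {4, 7} already in.
3 enters the attractor at level 2, so Alice can force the target in 2 moves from there.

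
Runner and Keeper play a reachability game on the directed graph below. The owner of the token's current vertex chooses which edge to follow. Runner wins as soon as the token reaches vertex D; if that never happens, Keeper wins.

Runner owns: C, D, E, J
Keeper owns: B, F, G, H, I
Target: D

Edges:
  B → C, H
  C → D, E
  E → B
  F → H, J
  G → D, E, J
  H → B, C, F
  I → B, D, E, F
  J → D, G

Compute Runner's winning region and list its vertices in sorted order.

C, D, J

A0 = {D}
A1: add {C, J} — C (Runner) has C→D; J (Runner) has J→D.
A2 = A1; e.g. B (Keeper) can still go to H. Fixed point.
Runner's winning region = {C, D, J}.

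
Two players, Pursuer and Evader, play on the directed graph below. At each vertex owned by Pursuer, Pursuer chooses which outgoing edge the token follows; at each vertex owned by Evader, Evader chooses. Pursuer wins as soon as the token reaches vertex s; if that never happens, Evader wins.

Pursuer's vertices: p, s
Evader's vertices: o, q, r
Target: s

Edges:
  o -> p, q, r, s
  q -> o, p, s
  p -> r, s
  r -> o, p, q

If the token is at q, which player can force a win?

Evader

A0 = {s}
A1: add {p} — p (Pursuer) has p→s.
A2 = A1; e.g. o (Evader) can still go to q. Fixed point.
q never enters the attractor, so Evader can avoid the target forever.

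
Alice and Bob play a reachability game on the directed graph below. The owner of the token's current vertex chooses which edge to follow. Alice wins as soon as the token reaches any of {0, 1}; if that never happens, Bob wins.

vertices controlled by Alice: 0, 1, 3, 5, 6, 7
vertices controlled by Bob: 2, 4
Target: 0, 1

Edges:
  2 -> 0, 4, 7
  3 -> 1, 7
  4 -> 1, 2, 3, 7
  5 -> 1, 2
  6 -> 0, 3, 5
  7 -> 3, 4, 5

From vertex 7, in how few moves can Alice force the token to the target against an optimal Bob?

A0 = {0, 1}
A1: add {3, 5, 6} — 3 (Alice) has 3→1; 5 (Alice) has 5→1; 6 (Alice) has 6→0.
A2: add {7} — 7 (Alice) has 7→3.
A3 = A2; e.g. 2 (Bob) can still go to 4. Fixed point.
7 enters the attractor at level 2, so Alice can force the target in 2 moves from there.

2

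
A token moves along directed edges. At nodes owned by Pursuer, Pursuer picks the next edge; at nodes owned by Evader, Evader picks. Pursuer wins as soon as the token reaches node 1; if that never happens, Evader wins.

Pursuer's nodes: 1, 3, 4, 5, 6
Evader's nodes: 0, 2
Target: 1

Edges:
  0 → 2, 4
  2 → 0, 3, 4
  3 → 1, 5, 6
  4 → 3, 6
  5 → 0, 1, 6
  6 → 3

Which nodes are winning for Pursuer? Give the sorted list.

A0 = {1}
A1: add {3, 5} — 3 (Pursuer) has 3→1; 5 (Pursuer) has 5→1.
A2: add {4, 6} — 4 (Pursuer) has 4→3; 6 (Pursuer) has 6→3.
A3 = A2; e.g. 0 (Evader) can still go to 2. Fixed point.
Pursuer's winning region = {1, 3, 4, 5, 6}.

1, 3, 4, 5, 6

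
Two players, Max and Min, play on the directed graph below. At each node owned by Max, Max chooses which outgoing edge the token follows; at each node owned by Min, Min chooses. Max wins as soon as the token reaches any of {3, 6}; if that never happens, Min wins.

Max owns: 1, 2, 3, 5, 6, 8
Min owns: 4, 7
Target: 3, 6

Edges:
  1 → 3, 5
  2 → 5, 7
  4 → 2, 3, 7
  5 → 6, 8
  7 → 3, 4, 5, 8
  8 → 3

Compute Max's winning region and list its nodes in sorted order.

A0 = {3, 6}
A1: add {1, 5, 8} — 1 (Max) has 1→3; 5 (Max) has 5→6; 8 (Max) has 8→3.
A2: add {2} — 2 (Max) has 2→5.
A3 = A2; e.g. 4 (Min) can still go to 7. Fixed point.
Max's winning region = {1, 2, 3, 5, 6, 8}.

1, 2, 3, 5, 6, 8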